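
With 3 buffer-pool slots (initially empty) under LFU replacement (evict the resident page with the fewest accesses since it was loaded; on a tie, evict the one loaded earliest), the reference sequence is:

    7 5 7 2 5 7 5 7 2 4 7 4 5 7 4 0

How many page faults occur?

7 → fault, frames (7)
5 → fault, frames (7 5)
7 → hit
2 → fault, frames (7 5 2)
5 → hit
7 → hit
5 → hit
7 → hit
2 → hit
4 → fault, evict 2, frames (7 5 4)
7 → hit
4 → hit
5 → hit
7 → hit
4 → hit
0 → fault, evict 4, frames (7 5 0)
Page faults: 5.

5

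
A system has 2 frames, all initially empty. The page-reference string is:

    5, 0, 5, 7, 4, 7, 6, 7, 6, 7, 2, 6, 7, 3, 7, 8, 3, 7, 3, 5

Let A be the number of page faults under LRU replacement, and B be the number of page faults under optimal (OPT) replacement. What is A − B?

2

Under LRU: F F . F F . F . . . F F F F . F F F . F → 13 faults.
Under OPT: F F . F F . F . . . F . F F . F . F . F → 11 faults.
A − B = 13 − 11 = 2.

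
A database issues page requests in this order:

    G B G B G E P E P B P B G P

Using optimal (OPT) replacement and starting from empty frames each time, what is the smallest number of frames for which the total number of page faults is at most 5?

3

f=1: 14 faults
f=2: 6 faults
f=3: 5 faults
f=4: 4 faults
Smallest f with faults ≤ 5 is 3.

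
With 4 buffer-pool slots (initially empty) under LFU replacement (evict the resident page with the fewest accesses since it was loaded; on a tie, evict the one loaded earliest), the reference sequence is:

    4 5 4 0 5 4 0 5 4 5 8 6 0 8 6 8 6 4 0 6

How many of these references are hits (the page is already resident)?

4 → miss, frames {4}
5 → miss, frames {4,5}
4 → hit
0 → miss, frames {4,5,0}
5 → hit
4 → hit
0 → hit
5 → hit
4 → hit
5 → hit
8 → miss, frames {4,5,0,8}
6 → miss, evict 8, frames {4,5,0,6}
0 → hit
8 → miss, evict 6, frames {4,5,0,8}
6 → miss, evict 8, frames {4,5,0,6}
8 → miss, evict 6, frames {4,5,0,8}
6 → miss, evict 8, frames {4,5,0,6}
4 → hit
0 → hit
6 → hit
Hits: 11.

11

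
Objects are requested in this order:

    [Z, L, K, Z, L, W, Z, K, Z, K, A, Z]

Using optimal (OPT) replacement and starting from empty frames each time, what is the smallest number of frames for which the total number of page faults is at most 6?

f=1: 12 faults
f=2: 7 faults
f=3: 5 faults
f=4: 5 faults
f=5: 5 faults
Smallest f with faults ≤ 6 is 3.

3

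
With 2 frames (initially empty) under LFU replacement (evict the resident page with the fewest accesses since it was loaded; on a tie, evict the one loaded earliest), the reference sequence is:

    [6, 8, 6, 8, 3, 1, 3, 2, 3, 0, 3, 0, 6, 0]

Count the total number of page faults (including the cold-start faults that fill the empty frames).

12

6 -> fault, frames [6]
8 -> fault, frames [6, 8]
6 -> hit
8 -> hit
3 -> fault, evict 6, frames [8, 3]
1 -> fault, evict 3, frames [8, 1]
3 -> fault, evict 1, frames [8, 3]
2 -> fault, evict 3, frames [8, 2]
3 -> fault, evict 2, frames [8, 3]
0 -> fault, evict 3, frames [8, 0]
3 -> fault, evict 0, frames [8, 3]
0 -> fault, evict 3, frames [8, 0]
6 -> fault, evict 0, frames [8, 6]
0 -> fault, evict 6, frames [8, 0]
Page faults: 12.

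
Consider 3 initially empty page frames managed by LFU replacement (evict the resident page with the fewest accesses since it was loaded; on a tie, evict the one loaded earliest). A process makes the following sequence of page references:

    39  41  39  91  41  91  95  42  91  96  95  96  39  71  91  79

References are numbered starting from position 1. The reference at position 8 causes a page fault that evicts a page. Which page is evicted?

pos 1: 39 -> miss, frames [39]
pos 2: 41 -> miss, frames [39, 41]
pos 3: 39 -> hit
pos 4: 91 -> miss, frames [39, 41, 91]
pos 5: 41 -> hit
pos 6: 91 -> hit
pos 7: 95 -> miss, evict 39, frames [41, 91, 95]
pos 8: 42 -> miss, evict 95, frames [41, 91, 42]
At position 8, page 95 is evicted.

95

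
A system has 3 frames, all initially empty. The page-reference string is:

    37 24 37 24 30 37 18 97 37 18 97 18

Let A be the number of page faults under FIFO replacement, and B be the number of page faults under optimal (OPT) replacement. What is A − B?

1

Under FIFO: F F . . F . F F F . . . → 6 faults.
Under OPT: F F . . F . F F . . . . → 5 faults.
A − B = 6 − 5 = 1.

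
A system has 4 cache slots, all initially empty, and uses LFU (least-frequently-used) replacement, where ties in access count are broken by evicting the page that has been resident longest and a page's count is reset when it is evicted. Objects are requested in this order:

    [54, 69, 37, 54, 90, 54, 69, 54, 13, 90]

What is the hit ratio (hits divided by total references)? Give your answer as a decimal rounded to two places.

0.50

54 -> miss, frames (54)
69 -> miss, frames (54 69)
37 -> miss, frames (54 69 37)
54 -> hit
90 -> miss, frames (54 69 37 90)
54 -> hit
69 -> hit
54 -> hit
13 -> miss, evict 37, frames (54 69 90 13)
90 -> hit
Hits: 5 of 10 references → 5/10 = 0.5000.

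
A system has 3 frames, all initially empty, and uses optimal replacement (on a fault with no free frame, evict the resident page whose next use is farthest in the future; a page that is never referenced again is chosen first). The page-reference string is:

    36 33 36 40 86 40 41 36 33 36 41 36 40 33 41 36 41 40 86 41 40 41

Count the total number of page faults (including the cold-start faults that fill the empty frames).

9

36 -> miss, frames {36}
33 -> miss, frames {36,33}
36 -> hit
40 -> miss, frames {36,33,40}
86 -> miss, evict 33, frames {36,40,86}
40 -> hit
41 -> miss, evict 86, frames {36,40,41}
36 -> hit
33 -> miss, evict 40, frames {36,41,33}
36 -> hit
41 -> hit
36 -> hit
40 -> miss, evict 36, frames {41,33,40}
33 -> hit
41 -> hit
36 -> miss, evict 33, frames {41,40,36}
41 -> hit
40 -> hit
86 -> miss, evict 36, frames {41,40,86}
41 -> hit
40 -> hit
41 -> hit
Page faults: 9.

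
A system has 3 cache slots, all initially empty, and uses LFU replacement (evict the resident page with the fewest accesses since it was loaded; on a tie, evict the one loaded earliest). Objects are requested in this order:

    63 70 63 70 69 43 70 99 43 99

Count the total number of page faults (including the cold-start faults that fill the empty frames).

7

63: miss, frames [63]
70: miss, frames [63, 70]
63: hit
70: hit
69: miss, frames [63, 70, 69]
43: miss, evict 69, frames [63, 70, 43]
70: hit
99: miss, evict 43, frames [63, 70, 99]
43: miss, evict 99, frames [63, 70, 43]
99: miss, evict 43, frames [63, 70, 99]
Page faults: 7.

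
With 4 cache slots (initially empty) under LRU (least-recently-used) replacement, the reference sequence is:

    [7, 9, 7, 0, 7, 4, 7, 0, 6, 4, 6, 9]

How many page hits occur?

7 → miss, frames {7}
9 → miss, frames {7,9}
7 → hit
0 → miss, frames {9,7,0}
7 → hit
4 → miss, frames {9,0,7,4}
7 → hit
0 → hit
6 → miss, evict 9, frames {4,7,0,6}
4 → hit
6 → hit
9 → miss, evict 7, frames {0,4,6,9}
Hits: 6.

6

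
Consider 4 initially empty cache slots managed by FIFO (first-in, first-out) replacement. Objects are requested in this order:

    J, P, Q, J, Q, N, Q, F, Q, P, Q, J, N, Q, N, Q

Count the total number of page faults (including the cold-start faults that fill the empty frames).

6

J → miss, frames [J]
P → miss, frames [J, P]
Q → miss, frames [J, P, Q]
J → hit
Q → hit
N → miss, frames [J, P, Q, N]
Q → hit
F → miss, evict J, frames [P, Q, N, F]
Q → hit
P → hit
Q → hit
J → miss, evict P, frames [Q, N, F, J]
N → hit
Q → hit
N → hit
Q → hit
Page faults: 6.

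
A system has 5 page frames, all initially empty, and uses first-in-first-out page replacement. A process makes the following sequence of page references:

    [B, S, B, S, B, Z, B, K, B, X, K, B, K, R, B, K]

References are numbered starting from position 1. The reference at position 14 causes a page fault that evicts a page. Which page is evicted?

pos 1: B -> fault, frames {B}
pos 2: S -> fault, frames {B,S}
pos 3: B -> hit
pos 4: S -> hit
pos 5: B -> hit
pos 6: Z -> fault, frames {B,S,Z}
pos 7: B -> hit
pos 8: K -> fault, frames {B,S,Z,K}
pos 9: B -> hit
pos 10: X -> fault, frames {B,S,Z,K,X}
pos 11: K -> hit
pos 12: B -> hit
pos 13: K -> hit
pos 14: R -> fault, evict B, frames {S,Z,K,X,R}
At position 14, page B is evicted.

B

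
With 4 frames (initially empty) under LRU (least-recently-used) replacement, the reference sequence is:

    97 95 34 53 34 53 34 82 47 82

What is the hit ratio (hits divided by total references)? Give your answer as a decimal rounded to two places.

0.40

97: miss, frames (97)
95: miss, frames (97 95)
34: miss, frames (97 95 34)
53: miss, frames (97 95 34 53)
34: hit
53: hit
34: hit
82: miss, evict 97, frames (95 53 34 82)
47: miss, evict 95, frames (53 34 82 47)
82: hit
Hits: 4 of 10 references → 4/10 = 0.4000.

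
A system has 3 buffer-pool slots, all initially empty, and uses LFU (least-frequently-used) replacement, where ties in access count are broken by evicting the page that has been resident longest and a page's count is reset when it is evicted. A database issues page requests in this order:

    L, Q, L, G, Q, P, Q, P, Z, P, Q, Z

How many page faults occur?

L: miss, frames (L)
Q: miss, frames (L Q)
L: hit
G: miss, frames (L Q G)
Q: hit
P: miss, evict G, frames (L Q P)
Q: hit
P: hit
Z: miss, evict L, frames (Q P Z)
P: hit
Q: hit
Z: hit
Page faults: 5.

5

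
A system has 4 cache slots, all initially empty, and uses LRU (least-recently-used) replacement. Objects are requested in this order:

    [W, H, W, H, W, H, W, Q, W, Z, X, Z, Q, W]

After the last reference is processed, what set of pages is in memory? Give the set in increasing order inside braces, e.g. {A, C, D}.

{Q, W, X, Z}

W → fault, frames [W]
H → fault, frames [W, H]
W → hit
H → hit
W → hit
H → hit
W → hit
Q → fault, frames [H, W, Q]
W → hit
Z → fault, frames [H, Q, W, Z]
X → fault, evict H, frames [Q, W, Z, X]
Z → hit
Q → hit
W → hit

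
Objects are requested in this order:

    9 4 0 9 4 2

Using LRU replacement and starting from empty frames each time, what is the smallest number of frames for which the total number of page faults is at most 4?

3

f=1: 6 faults
f=2: 6 faults
f=3: 4 faults
f=4: 4 faults
Smallest f with faults ≤ 4 is 3.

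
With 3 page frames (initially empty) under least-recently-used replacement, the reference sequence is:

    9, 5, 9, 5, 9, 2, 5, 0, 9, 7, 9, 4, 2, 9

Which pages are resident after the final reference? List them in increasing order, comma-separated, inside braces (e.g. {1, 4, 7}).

{2, 4, 9}

9 → miss, frames [9]
5 → miss, frames [9, 5]
9 → hit
5 → hit
9 → hit
2 → miss, frames [5, 9, 2]
5 → hit
0 → miss, evict 9, frames [2, 5, 0]
9 → miss, evict 2, frames [5, 0, 9]
7 → miss, evict 5, frames [0, 9, 7]
9 → hit
4 → miss, evict 0, frames [7, 9, 4]
2 → miss, evict 7, frames [9, 4, 2]
9 → hit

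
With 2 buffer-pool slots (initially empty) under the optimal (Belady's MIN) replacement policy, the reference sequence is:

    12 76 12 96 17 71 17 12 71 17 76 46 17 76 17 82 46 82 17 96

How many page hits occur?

6

12: fault, frames {12}
76: fault, frames {12,76}
12: hit
96: fault, evict 76, frames {12,96}
17: fault, evict 96, frames {12,17}
71: fault, evict 12, frames {17,71}
17: hit
12: fault, evict 17, frames {71,12}
71: hit
17: fault, evict 12, frames {71,17}
76: fault, evict 71, frames {17,76}
46: fault, evict 76, frames {17,46}
17: hit
76: fault, evict 46, frames {17,76}
17: hit
82: fault, evict 76, frames {17,82}
46: fault, evict 17, frames {82,46}
82: hit
17: fault, evict 46, frames {82,17}
96: fault, evict 17, frames {82,96}
Hits: 6.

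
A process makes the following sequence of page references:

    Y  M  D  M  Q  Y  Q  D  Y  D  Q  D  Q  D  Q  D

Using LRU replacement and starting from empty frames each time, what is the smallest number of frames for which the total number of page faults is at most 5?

4

f=1: 16 faults
f=2: 8 faults
f=3: 6 faults
f=4: 4 faults
Smallest f with faults ≤ 5 is 4.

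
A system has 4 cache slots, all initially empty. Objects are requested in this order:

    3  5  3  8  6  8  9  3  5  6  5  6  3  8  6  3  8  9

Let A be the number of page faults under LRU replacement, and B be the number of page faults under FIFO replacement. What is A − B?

-1

Under LRU: F F . F F . F . F F . . . F . . . F → 9 faults.
Under FIFO: F F . F F . F F F . . . . F F . . F → 10 faults.
A − B = 9 − 10 = -1.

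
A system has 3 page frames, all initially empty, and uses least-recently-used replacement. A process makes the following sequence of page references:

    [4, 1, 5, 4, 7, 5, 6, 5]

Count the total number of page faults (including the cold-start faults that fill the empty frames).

4: miss, frames (4)
1: miss, frames (4 1)
5: miss, frames (4 1 5)
4: hit
7: miss, evict 1, frames (5 4 7)
5: hit
6: miss, evict 4, frames (7 5 6)
5: hit
Page faults: 5.

5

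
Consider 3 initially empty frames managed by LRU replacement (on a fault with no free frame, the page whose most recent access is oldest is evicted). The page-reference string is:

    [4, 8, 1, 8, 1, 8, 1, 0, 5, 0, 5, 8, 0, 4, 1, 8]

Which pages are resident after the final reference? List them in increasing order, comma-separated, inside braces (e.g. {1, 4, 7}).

{1, 4, 8}

4: fault, frames {4}
8: fault, frames {4,8}
1: fault, frames {4,8,1}
8: hit
1: hit
8: hit
1: hit
0: fault, evict 4, frames {8,1,0}
5: fault, evict 8, frames {1,0,5}
0: hit
5: hit
8: fault, evict 1, frames {0,5,8}
0: hit
4: fault, evict 5, frames {8,0,4}
1: fault, evict 8, frames {0,4,1}
8: fault, evict 0, frames {4,1,8}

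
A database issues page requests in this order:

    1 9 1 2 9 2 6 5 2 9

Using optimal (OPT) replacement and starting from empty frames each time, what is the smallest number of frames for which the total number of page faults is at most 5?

f=1: 10 faults
f=2: 6 faults
f=3: 5 faults
f=4: 5 faults
f=5: 5 faults
Smallest f with faults ≤ 5 is 3.

3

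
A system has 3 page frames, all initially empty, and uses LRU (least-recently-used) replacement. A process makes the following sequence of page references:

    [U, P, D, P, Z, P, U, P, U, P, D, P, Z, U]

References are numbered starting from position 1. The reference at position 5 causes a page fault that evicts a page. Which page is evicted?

pos 1: U -> fault, frames {U}
pos 2: P -> fault, frames {U,P}
pos 3: D -> fault, frames {U,P,D}
pos 4: P -> hit
pos 5: Z -> fault, evict U, frames {D,P,Z}
At position 5, page U is evicted.

U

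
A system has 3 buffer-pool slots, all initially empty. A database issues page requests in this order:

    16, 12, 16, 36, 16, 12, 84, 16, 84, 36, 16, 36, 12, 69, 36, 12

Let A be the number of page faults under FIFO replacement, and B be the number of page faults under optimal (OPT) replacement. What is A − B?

Under FIFO: F F . F . . F F . . . . F F F . → 8 faults.
Under OPT: F F . F . . F . . . . . F F . . → 6 faults.
A − B = 8 − 6 = 2.

2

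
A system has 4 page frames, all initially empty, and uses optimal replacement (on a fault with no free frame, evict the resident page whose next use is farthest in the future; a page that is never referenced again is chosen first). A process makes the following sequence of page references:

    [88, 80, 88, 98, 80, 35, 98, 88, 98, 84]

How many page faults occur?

5

88 → fault, frames [88]
80 → fault, frames [88, 80]
88 → hit
98 → fault, frames [88, 80, 98]
80 → hit
35 → fault, frames [88, 80, 98, 35]
98 → hit
88 → hit
98 → hit
84 → fault, evict 35, frames [88, 80, 98, 84]
Page faults: 5.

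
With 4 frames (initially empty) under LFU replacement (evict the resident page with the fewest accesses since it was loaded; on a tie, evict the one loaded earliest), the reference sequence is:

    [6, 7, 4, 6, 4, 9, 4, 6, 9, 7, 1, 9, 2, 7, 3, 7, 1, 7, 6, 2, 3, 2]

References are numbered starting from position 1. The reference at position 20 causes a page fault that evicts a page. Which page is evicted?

pos 1: 6 → miss, frames (6)
pos 2: 7 → miss, frames (6 7)
pos 3: 4 → miss, frames (6 7 4)
pos 4: 6 → hit
pos 5: 4 → hit
pos 6: 9 → miss, frames (6 7 4 9)
pos 7: 4 → hit
pos 8: 6 → hit
pos 9: 9 → hit
pos 10: 7 → hit
pos 11: 1 → miss, evict 7, frames (6 4 9 1)
pos 12: 9 → hit
pos 13: 2 → miss, evict 1, frames (6 4 9 2)
pos 14: 7 → miss, evict 2, frames (6 4 9 7)
pos 15: 3 → miss, evict 7, frames (6 4 9 3)
pos 16: 7 → miss, evict 3, frames (6 4 9 7)
pos 17: 1 → miss, evict 7, frames (6 4 9 1)
pos 18: 7 → miss, evict 1, frames (6 4 9 7)
pos 19: 6 → hit
pos 20: 2 → miss, evict 7, frames (6 4 9 2)
At position 20, page 7 is evicted.

7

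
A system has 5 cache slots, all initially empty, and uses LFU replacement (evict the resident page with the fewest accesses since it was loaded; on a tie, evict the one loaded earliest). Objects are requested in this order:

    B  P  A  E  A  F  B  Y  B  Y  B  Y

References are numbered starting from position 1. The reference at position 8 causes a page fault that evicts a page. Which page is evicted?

pos 1: B -> fault, frames {B}
pos 2: P -> fault, frames {B,P}
pos 3: A -> fault, frames {B,P,A}
pos 4: E -> fault, frames {B,P,A,E}
pos 5: A -> hit
pos 6: F -> fault, frames {B,P,A,E,F}
pos 7: B -> hit
pos 8: Y -> fault, evict P, frames {B,A,E,F,Y}
At position 8, page P is evicted.

P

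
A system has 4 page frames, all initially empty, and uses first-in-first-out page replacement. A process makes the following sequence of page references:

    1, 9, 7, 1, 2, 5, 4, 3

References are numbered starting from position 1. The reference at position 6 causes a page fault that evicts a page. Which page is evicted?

pos 1: 1 -> miss, frames {1}
pos 2: 9 -> miss, frames {1,9}
pos 3: 7 -> miss, frames {1,9,7}
pos 4: 1 -> hit
pos 5: 2 -> miss, frames {1,9,7,2}
pos 6: 5 -> miss, evict 1, frames {9,7,2,5}
At position 6, page 1 is evicted.

1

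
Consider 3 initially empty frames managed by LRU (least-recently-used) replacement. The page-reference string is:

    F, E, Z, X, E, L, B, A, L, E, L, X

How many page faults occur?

F: fault, frames [F]
E: fault, frames [F, E]
Z: fault, frames [F, E, Z]
X: fault, evict F, frames [E, Z, X]
E: hit
L: fault, evict Z, frames [X, E, L]
B: fault, evict X, frames [E, L, B]
A: fault, evict E, frames [L, B, A]
L: hit
E: fault, evict B, frames [A, L, E]
L: hit
X: fault, evict A, frames [E, L, X]
Page faults: 9.

9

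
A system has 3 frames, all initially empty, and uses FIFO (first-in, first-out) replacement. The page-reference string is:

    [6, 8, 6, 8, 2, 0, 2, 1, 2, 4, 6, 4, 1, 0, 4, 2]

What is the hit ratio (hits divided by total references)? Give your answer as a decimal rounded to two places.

6: miss, frames (6)
8: miss, frames (6 8)
6: hit
8: hit
2: miss, frames (6 8 2)
0: miss, evict 6, frames (8 2 0)
2: hit
1: miss, evict 8, frames (2 0 1)
2: hit
4: miss, evict 2, frames (0 1 4)
6: miss, evict 0, frames (1 4 6)
4: hit
1: hit
0: miss, evict 1, frames (4 6 0)
4: hit
2: miss, evict 4, frames (6 0 2)
Hits: 7 of 16 references → 7/16 = 0.4375.

0.44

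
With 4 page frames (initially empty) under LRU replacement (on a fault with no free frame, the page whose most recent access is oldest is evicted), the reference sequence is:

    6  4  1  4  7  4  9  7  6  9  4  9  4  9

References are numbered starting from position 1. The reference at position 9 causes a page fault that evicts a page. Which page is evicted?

pos 1: 6: fault, frames (6)
pos 2: 4: fault, frames (6 4)
pos 3: 1: fault, frames (6 4 1)
pos 4: 4: hit
pos 5: 7: fault, frames (6 1 4 7)
pos 6: 4: hit
pos 7: 9: fault, evict 6, frames (1 7 4 9)
pos 8: 7: hit
pos 9: 6: fault, evict 1, frames (4 9 7 6)
At position 9, page 1 is evicted.

1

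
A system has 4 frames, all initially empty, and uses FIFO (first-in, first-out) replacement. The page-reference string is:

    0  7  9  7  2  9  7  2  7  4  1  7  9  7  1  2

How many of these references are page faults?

9

0 → miss, frames {0}
7 → miss, frames {0,7}
9 → miss, frames {0,7,9}
7 → hit
2 → miss, frames {0,7,9,2}
9 → hit
7 → hit
2 → hit
7 → hit
4 → miss, evict 0, frames {7,9,2,4}
1 → miss, evict 7, frames {9,2,4,1}
7 → miss, evict 9, frames {2,4,1,7}
9 → miss, evict 2, frames {4,1,7,9}
7 → hit
1 → hit
2 → miss, evict 4, frames {1,7,9,2}
Page faults: 9.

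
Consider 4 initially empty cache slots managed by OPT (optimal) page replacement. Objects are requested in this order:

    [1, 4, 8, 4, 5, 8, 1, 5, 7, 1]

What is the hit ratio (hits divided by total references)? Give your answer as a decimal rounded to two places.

0.50

1 → fault, frames {1}
4 → fault, frames {1,4}
8 → fault, frames {1,4,8}
4 → hit
5 → fault, frames {1,4,8,5}
8 → hit
1 → hit
5 → hit
7 → fault, evict 5, frames {1,4,8,7}
1 → hit
Hits: 5 of 10 references → 5/10 = 0.5000.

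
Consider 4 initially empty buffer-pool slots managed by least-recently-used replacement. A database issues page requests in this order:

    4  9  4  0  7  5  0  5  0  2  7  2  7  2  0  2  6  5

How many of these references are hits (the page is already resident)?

10

4: fault, frames {4}
9: fault, frames {4,9}
4: hit
0: fault, frames {9,4,0}
7: fault, frames {9,4,0,7}
5: fault, evict 9, frames {4,0,7,5}
0: hit
5: hit
0: hit
2: fault, evict 4, frames {7,5,0,2}
7: hit
2: hit
7: hit
2: hit
0: hit
2: hit
6: fault, evict 5, frames {7,0,2,6}
5: fault, evict 7, frames {0,2,6,5}
Hits: 10.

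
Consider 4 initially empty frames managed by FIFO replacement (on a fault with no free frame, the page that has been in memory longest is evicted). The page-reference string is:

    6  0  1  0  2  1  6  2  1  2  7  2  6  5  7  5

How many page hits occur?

9

6 → fault, frames {6}
0 → fault, frames {6,0}
1 → fault, frames {6,0,1}
0 → hit
2 → fault, frames {6,0,1,2}
1 → hit
6 → hit
2 → hit
1 → hit
2 → hit
7 → fault, evict 6, frames {0,1,2,7}
2 → hit
6 → fault, evict 0, frames {1,2,7,6}
5 → fault, evict 1, frames {2,7,6,5}
7 → hit
5 → hit
Hits: 9.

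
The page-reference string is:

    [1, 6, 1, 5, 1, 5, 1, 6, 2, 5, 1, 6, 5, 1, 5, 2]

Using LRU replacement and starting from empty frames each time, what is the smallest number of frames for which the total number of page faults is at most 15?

f=1: 16 faults
f=2: 11 faults
f=3: 8 faults
f=4: 4 faults
Smallest f with faults ≤ 15 is 2.

2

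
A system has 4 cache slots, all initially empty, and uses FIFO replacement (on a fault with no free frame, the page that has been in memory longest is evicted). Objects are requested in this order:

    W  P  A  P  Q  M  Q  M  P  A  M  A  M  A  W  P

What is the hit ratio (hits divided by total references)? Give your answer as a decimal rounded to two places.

W → fault, frames [W]
P → fault, frames [W, P]
A → fault, frames [W, P, A]
P → hit
Q → fault, frames [W, P, A, Q]
M → fault, evict W, frames [P, A, Q, M]
Q → hit
M → hit
P → hit
A → hit
M → hit
A → hit
M → hit
A → hit
W → fault, evict P, frames [A, Q, M, W]
P → fault, evict A, frames [Q, M, W, P]
Hits: 9 of 16 references → 9/16 = 0.5625.

0.56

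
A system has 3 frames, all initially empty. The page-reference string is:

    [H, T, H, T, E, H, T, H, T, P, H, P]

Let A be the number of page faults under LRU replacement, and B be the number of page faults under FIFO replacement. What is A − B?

-1

Under LRU: F F . . F . . . . F . . → 4 faults.
Under FIFO: F F . . F . . . . F F . → 5 faults.
A − B = 4 − 5 = -1.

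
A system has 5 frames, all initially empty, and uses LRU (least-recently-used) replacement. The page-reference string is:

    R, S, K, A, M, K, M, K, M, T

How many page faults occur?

R: fault, frames (R)
S: fault, frames (R S)
K: fault, frames (R S K)
A: fault, frames (R S K A)
M: fault, frames (R S K A M)
K: hit
M: hit
K: hit
M: hit
T: fault, evict R, frames (S A K M T)
Page faults: 6.

6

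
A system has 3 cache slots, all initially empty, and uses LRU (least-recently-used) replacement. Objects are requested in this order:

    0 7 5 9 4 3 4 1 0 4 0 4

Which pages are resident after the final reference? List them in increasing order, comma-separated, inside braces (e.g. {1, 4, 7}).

0: fault, frames {0}
7: fault, frames {0,7}
5: fault, frames {0,7,5}
9: fault, evict 0, frames {7,5,9}
4: fault, evict 7, frames {5,9,4}
3: fault, evict 5, frames {9,4,3}
4: hit
1: fault, evict 9, frames {3,4,1}
0: fault, evict 3, frames {4,1,0}
4: hit
0: hit
4: hit

{0, 1, 4}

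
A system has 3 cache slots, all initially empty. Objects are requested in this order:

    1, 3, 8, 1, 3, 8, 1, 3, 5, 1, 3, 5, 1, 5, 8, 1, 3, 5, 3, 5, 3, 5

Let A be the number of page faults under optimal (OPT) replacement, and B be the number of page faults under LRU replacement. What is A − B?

Under OPT: F F F . . . . . F . . . . . F . . F . . . . → 6 faults.
Under LRU: F F F . . . . . F . . . . . F . F F . . . . → 7 faults.
A − B = 6 − 7 = -1.

-1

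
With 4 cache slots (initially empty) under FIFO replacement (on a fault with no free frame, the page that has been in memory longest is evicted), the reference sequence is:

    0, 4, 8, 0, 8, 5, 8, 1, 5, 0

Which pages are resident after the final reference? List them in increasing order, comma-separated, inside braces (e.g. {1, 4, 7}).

0 → fault, frames {0}
4 → fault, frames {0,4}
8 → fault, frames {0,4,8}
0 → hit
8 → hit
5 → fault, frames {0,4,8,5}
8 → hit
1 → fault, evict 0, frames {4,8,5,1}
5 → hit
0 → fault, evict 4, frames {8,5,1,0}

{0, 1, 5, 8}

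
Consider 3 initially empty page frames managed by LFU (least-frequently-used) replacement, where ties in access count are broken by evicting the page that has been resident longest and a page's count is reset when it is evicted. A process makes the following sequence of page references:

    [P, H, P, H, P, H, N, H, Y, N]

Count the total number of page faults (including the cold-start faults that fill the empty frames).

5

P: fault, frames (P)
H: fault, frames (P H)
P: hit
H: hit
P: hit
H: hit
N: fault, frames (P H N)
H: hit
Y: fault, evict N, frames (P H Y)
N: fault, evict Y, frames (P H N)
Page faults: 5.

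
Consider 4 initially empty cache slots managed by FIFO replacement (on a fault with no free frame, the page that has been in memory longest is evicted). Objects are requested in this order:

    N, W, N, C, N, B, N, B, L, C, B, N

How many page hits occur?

N -> miss, frames (N)
W -> miss, frames (N W)
N -> hit
C -> miss, frames (N W C)
N -> hit
B -> miss, frames (N W C B)
N -> hit
B -> hit
L -> miss, evict N, frames (W C B L)
C -> hit
B -> hit
N -> miss, evict W, frames (C B L N)
Hits: 6.

6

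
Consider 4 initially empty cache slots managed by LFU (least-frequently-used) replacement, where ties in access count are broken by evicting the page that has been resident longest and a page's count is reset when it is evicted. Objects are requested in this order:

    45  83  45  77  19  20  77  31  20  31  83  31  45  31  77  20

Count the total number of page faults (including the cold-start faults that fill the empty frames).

45: miss, frames (45)
83: miss, frames (45 83)
45: hit
77: miss, frames (45 83 77)
19: miss, frames (45 83 77 19)
20: miss, evict 83, frames (45 77 19 20)
77: hit
31: miss, evict 19, frames (45 77 20 31)
20: hit
31: hit
83: miss, evict 45, frames (77 20 31 83)
31: hit
45: miss, evict 83, frames (77 20 31 45)
31: hit
77: hit
20: hit
Page faults: 8.

8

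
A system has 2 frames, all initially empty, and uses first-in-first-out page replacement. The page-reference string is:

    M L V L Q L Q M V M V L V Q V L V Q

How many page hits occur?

M → fault, frames (M)
L → fault, frames (M L)
V → fault, evict M, frames (L V)
L → hit
Q → fault, evict L, frames (V Q)
L → fault, evict V, frames (Q L)
Q → hit
M → fault, evict Q, frames (L M)
V → fault, evict L, frames (M V)
M → hit
V → hit
L → fault, evict M, frames (V L)
V → hit
Q → fault, evict V, frames (L Q)
V → fault, evict L, frames (Q V)
L → fault, evict Q, frames (V L)
V → hit
Q → fault, evict V, frames (L Q)
Hits: 6.

6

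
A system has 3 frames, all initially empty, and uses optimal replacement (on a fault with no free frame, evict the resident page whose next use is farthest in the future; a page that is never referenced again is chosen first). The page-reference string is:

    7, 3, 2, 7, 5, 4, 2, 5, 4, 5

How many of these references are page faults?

5

7 → miss, frames {7}
3 → miss, frames {7,3}
2 → miss, frames {7,3,2}
7 → hit
5 → miss, evict 3, frames {7,2,5}
4 → miss, evict 7, frames {2,5,4}
2 → hit
5 → hit
4 → hit
5 → hit
Page faults: 5.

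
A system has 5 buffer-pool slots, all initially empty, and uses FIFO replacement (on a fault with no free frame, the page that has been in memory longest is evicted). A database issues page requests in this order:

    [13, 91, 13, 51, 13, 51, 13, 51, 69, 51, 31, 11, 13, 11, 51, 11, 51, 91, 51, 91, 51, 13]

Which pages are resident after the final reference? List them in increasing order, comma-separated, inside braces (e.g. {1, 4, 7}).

{11, 13, 31, 51, 91}

13: miss, frames {13}
91: miss, frames {13,91}
13: hit
51: miss, frames {13,91,51}
13: hit
51: hit
13: hit
51: hit
69: miss, frames {13,91,51,69}
51: hit
31: miss, frames {13,91,51,69,31}
11: miss, evict 13, frames {91,51,69,31,11}
13: miss, evict 91, frames {51,69,31,11,13}
11: hit
51: hit
11: hit
51: hit
91: miss, evict 51, frames {69,31,11,13,91}
51: miss, evict 69, frames {31,11,13,91,51}
91: hit
51: hit
13: hit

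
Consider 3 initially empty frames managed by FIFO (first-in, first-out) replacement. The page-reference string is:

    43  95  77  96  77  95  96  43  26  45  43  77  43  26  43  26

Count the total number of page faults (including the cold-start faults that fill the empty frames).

43 -> miss, frames (43)
95 -> miss, frames (43 95)
77 -> miss, frames (43 95 77)
96 -> miss, evict 43, frames (95 77 96)
77 -> hit
95 -> hit
96 -> hit
43 -> miss, evict 95, frames (77 96 43)
26 -> miss, evict 77, frames (96 43 26)
45 -> miss, evict 96, frames (43 26 45)
43 -> hit
77 -> miss, evict 43, frames (26 45 77)
43 -> miss, evict 26, frames (45 77 43)
26 -> miss, evict 45, frames (77 43 26)
43 -> hit
26 -> hit
Page faults: 10.

10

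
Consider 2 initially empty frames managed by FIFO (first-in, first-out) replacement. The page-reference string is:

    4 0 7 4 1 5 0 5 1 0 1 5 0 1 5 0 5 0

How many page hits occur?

4: fault, frames [4]
0: fault, frames [4, 0]
7: fault, evict 4, frames [0, 7]
4: fault, evict 0, frames [7, 4]
1: fault, evict 7, frames [4, 1]
5: fault, evict 4, frames [1, 5]
0: fault, evict 1, frames [5, 0]
5: hit
1: fault, evict 5, frames [0, 1]
0: hit
1: hit
5: fault, evict 0, frames [1, 5]
0: fault, evict 1, frames [5, 0]
1: fault, evict 5, frames [0, 1]
5: fault, evict 0, frames [1, 5]
0: fault, evict 1, frames [5, 0]
5: hit
0: hit
Hits: 5.

5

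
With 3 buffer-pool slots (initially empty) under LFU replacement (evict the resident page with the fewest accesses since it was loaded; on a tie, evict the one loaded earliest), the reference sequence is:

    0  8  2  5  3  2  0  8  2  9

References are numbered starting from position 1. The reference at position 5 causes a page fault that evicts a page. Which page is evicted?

pos 1: 0 -> fault, frames (0)
pos 2: 8 -> fault, frames (0 8)
pos 3: 2 -> fault, frames (0 8 2)
pos 4: 5 -> fault, evict 0, frames (8 2 5)
pos 5: 3 -> fault, evict 8, frames (2 5 3)
At position 5, page 8 is evicted.

8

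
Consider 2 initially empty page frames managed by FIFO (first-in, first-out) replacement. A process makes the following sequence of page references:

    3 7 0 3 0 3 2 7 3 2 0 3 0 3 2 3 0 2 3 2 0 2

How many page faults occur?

15

3 -> miss, frames (3)
7 -> miss, frames (3 7)
0 -> miss, evict 3, frames (7 0)
3 -> miss, evict 7, frames (0 3)
0 -> hit
3 -> hit
2 -> miss, evict 0, frames (3 2)
7 -> miss, evict 3, frames (2 7)
3 -> miss, evict 2, frames (7 3)
2 -> miss, evict 7, frames (3 2)
0 -> miss, evict 3, frames (2 0)
3 -> miss, evict 2, frames (0 3)
0 -> hit
3 -> hit
2 -> miss, evict 0, frames (3 2)
3 -> hit
0 -> miss, evict 3, frames (2 0)
2 -> hit
3 -> miss, evict 2, frames (0 3)
2 -> miss, evict 0, frames (3 2)
0 -> miss, evict 3, frames (2 0)
2 -> hit
Page faults: 15.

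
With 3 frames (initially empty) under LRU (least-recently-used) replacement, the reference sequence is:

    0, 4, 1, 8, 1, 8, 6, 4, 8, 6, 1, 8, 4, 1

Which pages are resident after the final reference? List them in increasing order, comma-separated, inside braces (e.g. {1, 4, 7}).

{1, 4, 8}

0 -> fault, frames [0]
4 -> fault, frames [0, 4]
1 -> fault, frames [0, 4, 1]
8 -> fault, evict 0, frames [4, 1, 8]
1 -> hit
8 -> hit
6 -> fault, evict 4, frames [1, 8, 6]
4 -> fault, evict 1, frames [8, 6, 4]
8 -> hit
6 -> hit
1 -> fault, evict 4, frames [8, 6, 1]
8 -> hit
4 -> fault, evict 6, frames [1, 8, 4]
1 -> hit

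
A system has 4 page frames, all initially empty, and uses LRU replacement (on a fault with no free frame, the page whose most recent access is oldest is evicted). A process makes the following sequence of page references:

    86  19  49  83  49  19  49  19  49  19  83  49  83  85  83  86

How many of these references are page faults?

86: fault, frames (86)
19: fault, frames (86 19)
49: fault, frames (86 19 49)
83: fault, frames (86 19 49 83)
49: hit
19: hit
49: hit
19: hit
49: hit
19: hit
83: hit
49: hit
83: hit
85: fault, evict 86, frames (19 49 83 85)
83: hit
86: fault, evict 19, frames (49 85 83 86)
Page faults: 6.

6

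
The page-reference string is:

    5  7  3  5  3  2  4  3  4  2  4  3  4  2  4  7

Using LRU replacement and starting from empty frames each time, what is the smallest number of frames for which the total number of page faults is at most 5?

f=1: 16 faults
f=2: 11 faults
f=3: 6 faults
f=4: 6 faults
f=5: 5 faults
Smallest f with faults ≤ 5 is 5.

5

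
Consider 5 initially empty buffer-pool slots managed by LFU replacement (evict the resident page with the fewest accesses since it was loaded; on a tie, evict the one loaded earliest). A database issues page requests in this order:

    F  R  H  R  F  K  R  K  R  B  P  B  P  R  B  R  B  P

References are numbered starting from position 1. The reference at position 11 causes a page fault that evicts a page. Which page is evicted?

pos 1: F → miss, frames (F)
pos 2: R → miss, frames (F R)
pos 3: H → miss, frames (F R H)
pos 4: R → hit
pos 5: F → hit
pos 6: K → miss, frames (F R H K)
pos 7: R → hit
pos 8: K → hit
pos 9: R → hit
pos 10: B → miss, frames (F R H K B)
pos 11: P → miss, evict H, frames (F R K B P)
At position 11, page H is evicted.

H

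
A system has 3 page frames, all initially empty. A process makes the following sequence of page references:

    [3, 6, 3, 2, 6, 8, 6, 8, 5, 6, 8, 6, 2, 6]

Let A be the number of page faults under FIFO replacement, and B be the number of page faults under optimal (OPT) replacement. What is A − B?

1

Under FIFO: F F . F . F . . F F . . F . → 7 faults.
Under OPT: F F . F . F . . F . . . F . → 6 faults.
A − B = 7 − 6 = 1.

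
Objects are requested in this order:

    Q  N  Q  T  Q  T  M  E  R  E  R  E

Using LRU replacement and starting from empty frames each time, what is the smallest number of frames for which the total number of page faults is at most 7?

2

f=1: 12 faults
f=2: 6 faults
f=3: 6 faults
f=4: 6 faults
f=5: 6 faults
f=6: 6 faults
Smallest f with faults ≤ 7 is 2.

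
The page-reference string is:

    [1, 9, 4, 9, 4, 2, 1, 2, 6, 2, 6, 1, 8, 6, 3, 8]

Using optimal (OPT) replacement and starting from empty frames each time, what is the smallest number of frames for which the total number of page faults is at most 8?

f=1: 16 faults
f=2: 9 faults
f=3: 7 faults
f=4: 7 faults
f=5: 7 faults
f=6: 7 faults
f=7: 7 faults
Smallest f with faults ≤ 8 is 3.

3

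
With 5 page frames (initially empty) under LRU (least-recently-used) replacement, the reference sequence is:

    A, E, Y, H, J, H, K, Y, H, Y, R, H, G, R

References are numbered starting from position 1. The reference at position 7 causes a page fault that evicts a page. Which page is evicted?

A

pos 1: A → miss, frames {A}
pos 2: E → miss, frames {A,E}
pos 3: Y → miss, frames {A,E,Y}
pos 4: H → miss, frames {A,E,Y,H}
pos 5: J → miss, frames {A,E,Y,H,J}
pos 6: H → hit
pos 7: K → miss, evict A, frames {E,Y,J,H,K}
At position 7, page A is evicted.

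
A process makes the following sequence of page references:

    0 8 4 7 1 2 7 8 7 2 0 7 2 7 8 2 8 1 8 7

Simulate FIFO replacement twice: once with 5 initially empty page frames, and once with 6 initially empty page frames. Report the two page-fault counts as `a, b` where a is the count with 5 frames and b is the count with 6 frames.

5 frames: F F F F F F . . . . F . . . F . . . . . → 8 faults.
6 frames: F F F F F F . . . . . . . . . . . . . . → 6 faults.
6 < 8: adding a frame reduced faults, as is typical.

8, 6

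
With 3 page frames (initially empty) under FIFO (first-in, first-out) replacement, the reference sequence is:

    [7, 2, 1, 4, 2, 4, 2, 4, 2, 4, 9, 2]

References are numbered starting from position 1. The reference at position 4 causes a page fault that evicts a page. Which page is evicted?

7

pos 1: 7: fault, frames [7]
pos 2: 2: fault, frames [7, 2]
pos 3: 1: fault, frames [7, 2, 1]
pos 4: 4: fault, evict 7, frames [2, 1, 4]
At position 4, page 7 is evicted.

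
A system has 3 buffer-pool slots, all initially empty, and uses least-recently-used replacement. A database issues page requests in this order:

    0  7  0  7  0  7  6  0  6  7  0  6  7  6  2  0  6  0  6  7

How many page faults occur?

0: fault, frames (0)
7: fault, frames (0 7)
0: hit
7: hit
0: hit
7: hit
6: fault, frames (0 7 6)
0: hit
6: hit
7: hit
0: hit
6: hit
7: hit
6: hit
2: fault, evict 0, frames (7 6 2)
0: fault, evict 7, frames (6 2 0)
6: hit
0: hit
6: hit
7: fault, evict 2, frames (0 6 7)
Page faults: 6.

6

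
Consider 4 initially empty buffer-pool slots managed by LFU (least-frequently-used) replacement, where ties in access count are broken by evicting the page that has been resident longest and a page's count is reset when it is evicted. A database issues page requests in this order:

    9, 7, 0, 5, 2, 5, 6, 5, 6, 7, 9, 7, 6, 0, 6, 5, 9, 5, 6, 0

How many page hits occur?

9

9 → fault, frames (9)
7 → fault, frames (9 7)
0 → fault, frames (9 7 0)
5 → fault, frames (9 7 0 5)
2 → fault, evict 9, frames (7 0 5 2)
5 → hit
6 → fault, evict 7, frames (0 5 2 6)
5 → hit
6 → hit
7 → fault, evict 0, frames (5 2 6 7)
9 → fault, evict 2, frames (5 6 7 9)
7 → hit
6 → hit
0 → fault, evict 9, frames (5 6 7 0)
6 → hit
5 → hit
9 → fault, evict 0, frames (5 6 7 9)
5 → hit
6 → hit
0 → fault, evict 9, frames (5 6 7 0)
Hits: 9.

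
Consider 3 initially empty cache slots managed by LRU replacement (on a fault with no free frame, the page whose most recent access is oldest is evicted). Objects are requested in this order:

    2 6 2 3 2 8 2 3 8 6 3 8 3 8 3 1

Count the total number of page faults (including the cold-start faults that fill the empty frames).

2 -> miss, frames (2)
6 -> miss, frames (2 6)
2 -> hit
3 -> miss, frames (6 2 3)
2 -> hit
8 -> miss, evict 6, frames (3 2 8)
2 -> hit
3 -> hit
8 -> hit
6 -> miss, evict 2, frames (3 8 6)
3 -> hit
8 -> hit
3 -> hit
8 -> hit
3 -> hit
1 -> miss, evict 6, frames (8 3 1)
Page faults: 6.

6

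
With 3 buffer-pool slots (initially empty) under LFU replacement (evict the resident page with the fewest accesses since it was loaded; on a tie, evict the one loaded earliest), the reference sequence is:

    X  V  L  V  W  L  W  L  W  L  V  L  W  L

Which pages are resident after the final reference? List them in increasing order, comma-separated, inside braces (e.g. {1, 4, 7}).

{L, V, W}

X: miss, frames {X}
V: miss, frames {X,V}
L: miss, frames {X,V,L}
V: hit
W: miss, evict X, frames {V,L,W}
L: hit
W: hit
L: hit
W: hit
L: hit
V: hit
L: hit
W: hit
L: hit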